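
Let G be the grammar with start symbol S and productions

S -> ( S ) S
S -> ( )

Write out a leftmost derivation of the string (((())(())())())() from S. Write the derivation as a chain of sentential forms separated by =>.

S => (S)S   [S -> ( S ) S]
(S)S => ((S)S)S   [S -> ( S ) S]
((S)S)S => (((S)S)S)S   [S -> ( S ) S]
(((S)S)S)S => (((())S)S)S   [S -> ( )]
(((())S)S)S => (((())(S)S)S)S   [S -> ( S ) S]
(((())(S)S)S)S => (((())(())S)S)S   [S -> ( )]
(((())(())S)S)S => (((())(())())S)S   [S -> ( )]
(((())(())())S)S => (((())(())())())S   [S -> ( )]
(((())(())())())S => (((())(())())())()   [S -> ( )]

S=>(S)S=>((S)S)S=>(((S)S)S)S=>(((())S)S)S=>(((())(S)S)S)S=>(((())(())S)S)S=>(((())(())())S)S=>(((())(())())())S=>(((())(())())())()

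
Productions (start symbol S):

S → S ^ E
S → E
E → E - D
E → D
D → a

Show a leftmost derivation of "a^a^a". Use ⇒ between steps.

S⇒S^E⇒S^E^E⇒E^E^E⇒D^E^E⇒a^E^E⇒a^D^E⇒a^a^E⇒a^a^D⇒a^a^a

S ⇒ S^E   [S → S ^ E]
S^E ⇒ S^E^E   [S → S ^ E]
S^E^E ⇒ E^E^E   [S → E]
E^E^E ⇒ D^E^E   [E → D]
D^E^E ⇒ a^E^E   [D → a]
a^E^E ⇒ a^D^E   [E → D]
a^D^E ⇒ a^a^E   [D → a]
a^a^E ⇒ a^a^D   [E → D]
a^a^D ⇒ a^a^a   [D → a]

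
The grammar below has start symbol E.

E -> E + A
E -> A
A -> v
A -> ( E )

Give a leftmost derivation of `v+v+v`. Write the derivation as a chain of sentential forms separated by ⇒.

E ⇒ E+A ⇒ E+A+A ⇒ A+A+A ⇒ v+A+A ⇒ v+v+A ⇒ v+v+v

E ⇒ E+A   [E -> E + A]
E+A ⇒ E+A+A   [E -> E + A]
E+A+A ⇒ A+A+A   [E -> A]
A+A+A ⇒ v+A+A   [A -> v]
v+A+A ⇒ v+v+A   [A -> v]
v+v+A ⇒ v+v+v   [A -> v]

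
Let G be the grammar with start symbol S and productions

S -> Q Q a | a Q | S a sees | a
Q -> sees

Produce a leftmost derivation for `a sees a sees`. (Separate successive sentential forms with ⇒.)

S ⇒ S a sees   [S -> S a sees]
S a sees ⇒ a Q a sees   [S -> a Q]
a Q a sees ⇒ a sees a sees   [Q -> sees]

S ⇒ S a sees ⇒ a Q a sees ⇒ a sees a sees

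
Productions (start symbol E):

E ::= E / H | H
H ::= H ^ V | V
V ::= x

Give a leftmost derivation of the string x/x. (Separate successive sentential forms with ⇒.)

E⇒E/H⇒H/H⇒V/H⇒x/H⇒x/V⇒x/x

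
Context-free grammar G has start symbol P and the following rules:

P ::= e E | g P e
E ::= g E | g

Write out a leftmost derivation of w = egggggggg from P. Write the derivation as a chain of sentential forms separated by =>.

P=>eE=>egE=>eggE=>egggE=>eggggE=>egggggE=>eggggggE=>egggggggE=>egggggggg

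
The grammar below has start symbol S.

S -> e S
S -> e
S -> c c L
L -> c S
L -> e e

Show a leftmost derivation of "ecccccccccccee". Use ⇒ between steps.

S ⇒ eS   [S -> e S]
eS ⇒ eccL   [S -> c c L]
eccL ⇒ ecccS   [L -> c S]
ecccS ⇒ ecccccL   [S -> c c L]
ecccccL ⇒ eccccccS   [L -> c S]
eccccccS ⇒ eccccccccL   [S -> c c L]
eccccccccL ⇒ ecccccccccS   [L -> c S]
ecccccccccS ⇒ ecccccccccccL   [S -> c c L]
ecccccccccccL ⇒ ecccccccccccee   [L -> e e]

S ⇒ eS ⇒ eccL ⇒ ecccS ⇒ ecccccL ⇒ eccccccS ⇒ eccccccccL ⇒ ecccccccccS ⇒ ecccccccccccL ⇒ ecccccccccccee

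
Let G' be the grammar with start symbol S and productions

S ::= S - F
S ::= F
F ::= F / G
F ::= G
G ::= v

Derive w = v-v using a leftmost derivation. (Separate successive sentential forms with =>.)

S => S-F => F-F => G-F => v-F => v-G => v-v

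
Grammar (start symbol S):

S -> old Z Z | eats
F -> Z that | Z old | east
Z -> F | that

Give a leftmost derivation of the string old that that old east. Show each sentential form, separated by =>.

S => old Z Z   [S -> old Z Z]
old Z Z => old F Z   [Z -> F]
old F Z => old Z old Z   [F -> Z old]
old Z old Z => old F old Z   [Z -> F]
old F old Z => old Z that old Z   [F -> Z that]
old Z that old Z => old that that old Z   [Z -> that]
old that that old Z => old that that old F   [Z -> F]
old that that old F => old that that old east   [F -> east]

S => old Z Z => old F Z => old Z old Z => old F old Z => old Z that old Z => old that that old Z => old that that old F => old that that old east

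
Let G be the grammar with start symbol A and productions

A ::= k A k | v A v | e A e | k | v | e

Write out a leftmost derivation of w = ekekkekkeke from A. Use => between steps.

A => eAe => ekAke => ekeAeke => ekekAkeke => ekekkAkkeke => ekekkekkeke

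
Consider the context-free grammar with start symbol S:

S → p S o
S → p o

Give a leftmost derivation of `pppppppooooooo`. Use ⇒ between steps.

S ⇒ pSo   [S → p S o]
pSo ⇒ ppSoo   [S → p S o]
ppSoo ⇒ pppSooo   [S → p S o]
pppSooo ⇒ ppppSoooo   [S → p S o]
ppppSoooo ⇒ pppppSooooo   [S → p S o]
pppppSooooo ⇒ ppppppSoooooo   [S → p S o]
ppppppSoooooo ⇒ pppppppooooooo   [S → p o]

S⇒pSo⇒ppSoo⇒pppSooo⇒ppppSoooo⇒pppppSooooo⇒ppppppSoooooo⇒pppppppooooooo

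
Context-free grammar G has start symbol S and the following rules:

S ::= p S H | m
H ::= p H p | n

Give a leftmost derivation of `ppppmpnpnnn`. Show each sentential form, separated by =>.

S => pSH   [S ::= p S H]
pSH => ppSHH   [S ::= p S H]
ppSHH => pppSHHH   [S ::= p S H]
pppSHHH => ppppSHHHH   [S ::= p S H]
ppppSHHHH => ppppmHHHH   [S ::= m]
ppppmHHHH => ppppmpHpHHH   [H ::= p H p]
ppppmpHpHHH => ppppmpnpHHH   [H ::= n]
ppppmpnpHHH => ppppmpnpnHH   [H ::= n]
ppppmpnpnHH => ppppmpnpnnH   [H ::= n]
ppppmpnpnnH => ppppmpnpnnn   [H ::= n]

S => pSH => ppSHH => pppSHHH => ppppSHHHH => ppppmHHHH => ppppmpHpHHH => ppppmpnpHHH => ppppmpnpnHH => ppppmpnpnnH => ppppmpnpnnn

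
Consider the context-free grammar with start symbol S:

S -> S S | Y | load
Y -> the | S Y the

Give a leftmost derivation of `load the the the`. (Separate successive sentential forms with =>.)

S => S S => Y S => S Y the S => load Y the S => load the the S => load the the Y => load the the the

S => S S   [S -> S S]
S S => Y S   [S -> Y]
Y S => S Y the S   [Y -> S Y the]
S Y the S => load Y the S   [S -> load]
load Y the S => load the the S   [Y -> the]
load the the S => load the the Y   [S -> Y]
load the the Y => load the the the   [Y -> the]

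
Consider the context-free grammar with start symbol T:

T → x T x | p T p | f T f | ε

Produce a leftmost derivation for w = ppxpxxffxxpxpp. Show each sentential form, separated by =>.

T=>pTp=>ppTpp=>ppxTxpp=>ppxpTpxpp=>ppxpxTxpxpp=>ppxpxxTxxpxpp=>ppxpxxfTfxxpxpp=>ppxpxxffxxpxpp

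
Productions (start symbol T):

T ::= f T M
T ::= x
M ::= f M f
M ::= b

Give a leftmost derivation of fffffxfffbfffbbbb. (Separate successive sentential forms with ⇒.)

T ⇒ fTM   [T ::= f T M]
fTM ⇒ ffTMM   [T ::= f T M]
ffTMM ⇒ fffTMMM   [T ::= f T M]
fffTMMM ⇒ ffffTMMMM   [T ::= f T M]
ffffTMMMM ⇒ fffffTMMMMM   [T ::= f T M]
fffffTMMMMM ⇒ fffffxMMMMM   [T ::= x]
fffffxMMMMM ⇒ fffffxfMfMMMM   [M ::= f M f]
fffffxfMfMMMM ⇒ fffffxffMffMMMM   [M ::= f M f]
fffffxffMffMMMM ⇒ fffffxfffMfffMMMM   [M ::= f M f]
fffffxfffMfffMMMM ⇒ fffffxfffbfffMMMM   [M ::= b]
fffffxfffbfffMMMM ⇒ fffffxfffbfffbMMM   [M ::= b]
fffffxfffbfffbMMM ⇒ fffffxfffbfffbbMM   [M ::= b]
fffffxfffbfffbbMM ⇒ fffffxfffbfffbbbM   [M ::= b]
fffffxfffbfffbbbM ⇒ fffffxfffbfffbbbb   [M ::= b]

T⇒fTM⇒ffTMM⇒fffTMMM⇒ffffTMMMM⇒fffffTMMMMM⇒fffffxMMMMM⇒fffffxfMfMMMM⇒fffffxffMffMMMM⇒fffffxfffMfffMMMM⇒fffffxfffbfffMMMM⇒fffffxfffbfffbMMM⇒fffffxfffbfffbbMM⇒fffffxfffbfffbbbM⇒fffffxfffbfffbbbb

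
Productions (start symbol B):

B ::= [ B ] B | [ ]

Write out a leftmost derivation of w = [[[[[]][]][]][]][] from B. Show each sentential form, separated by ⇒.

B ⇒ [B]B   [B ::= [ B ] B]
[B]B ⇒ [[B]B]B   [B ::= [ B ] B]
[[B]B]B ⇒ [[[B]B]B]B   [B ::= [ B ] B]
[[[B]B]B]B ⇒ [[[[B]B]B]B]B   [B ::= [ B ] B]
[[[[B]B]B]B]B ⇒ [[[[[]]B]B]B]B   [B ::= [ ]]
[[[[[]]B]B]B]B ⇒ [[[[[]][]]B]B]B   [B ::= [ ]]
[[[[[]][]]B]B]B ⇒ [[[[[]][]][]]B]B   [B ::= [ ]]
[[[[[]][]][]]B]B ⇒ [[[[[]][]][]][]]B   [B ::= [ ]]
[[[[[]][]][]][]]B ⇒ [[[[[]][]][]][]][]   [B ::= [ ]]

B⇒[B]B⇒[[B]B]B⇒[[[B]B]B]B⇒[[[[B]B]B]B]B⇒[[[[[]]B]B]B]B⇒[[[[[]][]]B]B]B⇒[[[[[]][]][]]B]B⇒[[[[[]][]][]][]]B⇒[[[[[]][]][]][]][]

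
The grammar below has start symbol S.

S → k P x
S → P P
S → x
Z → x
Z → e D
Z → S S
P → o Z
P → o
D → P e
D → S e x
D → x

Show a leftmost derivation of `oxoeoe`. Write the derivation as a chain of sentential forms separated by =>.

S=>PP=>oZP=>oxP=>oxoZ=>oxoeD=>oxoePe=>oxoeoe

S => PP   [S → P P]
PP => oZP   [P → o Z]
oZP => oxP   [Z → x]
oxP => oxoZ   [P → o Z]
oxoZ => oxoeD   [Z → e D]
oxoeD => oxoePe   [D → P e]
oxoePe => oxoeoe   [P → o]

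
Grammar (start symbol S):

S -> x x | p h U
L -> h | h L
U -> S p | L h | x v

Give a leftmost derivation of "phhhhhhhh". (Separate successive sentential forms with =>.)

S => phU   [S -> p h U]
phU => phLh   [U -> L h]
phLh => phhLh   [L -> h L]
phhLh => phhhLh   [L -> h L]
phhhLh => phhhhLh   [L -> h L]
phhhhLh => phhhhhLh   [L -> h L]
phhhhhLh => phhhhhhLh   [L -> h L]
phhhhhhLh => phhhhhhhh   [L -> h]

S=>phU=>phLh=>phhLh=>phhhLh=>phhhhLh=>phhhhhLh=>phhhhhhLh=>phhhhhhhh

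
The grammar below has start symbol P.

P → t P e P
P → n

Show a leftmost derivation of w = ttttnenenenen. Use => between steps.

P => tPeP => ttPePeP => tttPePePeP => ttttPePePePeP => ttttnePePePeP => ttttnenePePeP => ttttnenenePeP => ttttneneneneP => ttttnenenenen

P => tPeP   [P → t P e P]
tPeP => ttPePeP   [P → t P e P]
ttPePeP => tttPePePeP   [P → t P e P]
tttPePePeP => ttttPePePePeP   [P → t P e P]
ttttPePePePeP => ttttnePePePeP   [P → n]
ttttnePePePeP => ttttnenePePeP   [P → n]
ttttnenePePeP => ttttnenenePeP   [P → n]
ttttnenenePeP => ttttneneneneP   [P → n]
ttttneneneneP => ttttnenenenen   [P → n]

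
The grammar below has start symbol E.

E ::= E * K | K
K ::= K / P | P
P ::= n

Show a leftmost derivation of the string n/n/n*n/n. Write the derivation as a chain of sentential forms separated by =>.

E => E*K   [E ::= E * K]
E*K => K*K   [E ::= K]
K*K => K/P*K   [K ::= K / P]
K/P*K => K/P/P*K   [K ::= K / P]
K/P/P*K => P/P/P*K   [K ::= P]
P/P/P*K => n/P/P*K   [P ::= n]
n/P/P*K => n/n/P*K   [P ::= n]
n/n/P*K => n/n/n*K   [P ::= n]
n/n/n*K => n/n/n*K/P   [K ::= K / P]
n/n/n*K/P => n/n/n*P/P   [K ::= P]
n/n/n*P/P => n/n/n*n/P   [P ::= n]
n/n/n*n/P => n/n/n*n/n   [P ::= n]

E => E*K => K*K => K/P*K => K/P/P*K => P/P/P*K => n/P/P*K => n/n/P*K => n/n/n*K => n/n/n*K/P => n/n/n*P/P => n/n/n*n/P => n/n/n*n/n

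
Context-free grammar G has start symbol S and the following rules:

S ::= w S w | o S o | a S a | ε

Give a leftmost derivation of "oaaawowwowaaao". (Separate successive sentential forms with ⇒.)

S⇒oSo⇒oaSao⇒oaaSaao⇒oaaaSaaao⇒oaaawSwaaao⇒oaaawoSowaaao⇒oaaawowSwowaaao⇒oaaawowwowaaao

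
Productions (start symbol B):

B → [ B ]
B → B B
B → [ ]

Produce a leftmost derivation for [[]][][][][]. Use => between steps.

B => BB   [B → B B]
BB => [B]B   [B → [ B ]]
[B]B => [[]]B   [B → [ ]]
[[]]B => [[]]BB   [B → B B]
[[]]BB => [[]]BBB   [B → B B]
[[]]BBB => [[]][]BB   [B → [ ]]
[[]][]BB => [[]][]BBB   [B → B B]
[[]][]BBB => [[]][][]BB   [B → [ ]]
[[]][][]BB => [[]][][][]B   [B → [ ]]
[[]][][][]B => [[]][][][][]   [B → [ ]]

B => BB => [B]B => [[]]B => [[]]BB => [[]]BBB => [[]][]BB => [[]][]BBB => [[]][][]BB => [[]][][][]B => [[]][][][][]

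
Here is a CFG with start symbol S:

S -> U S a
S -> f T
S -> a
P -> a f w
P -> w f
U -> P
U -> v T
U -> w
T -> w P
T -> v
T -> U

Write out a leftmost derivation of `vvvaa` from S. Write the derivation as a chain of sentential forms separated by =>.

S => USa   [S -> U S a]
USa => vTSa   [U -> v T]
vTSa => vUSa   [T -> U]
vUSa => vvTSa   [U -> v T]
vvTSa => vvvSa   [T -> v]
vvvSa => vvvaa   [S -> a]

S=>USa=>vTSa=>vUSa=>vvTSa=>vvvSa=>vvvaa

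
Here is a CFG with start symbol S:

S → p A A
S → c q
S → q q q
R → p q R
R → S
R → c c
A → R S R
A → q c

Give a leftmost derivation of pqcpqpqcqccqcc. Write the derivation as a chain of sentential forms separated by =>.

S => pAA   [S → p A A]
pAA => pqcA   [A → q c]
pqcA => pqcRSR   [A → R S R]
pqcRSR => pqcpqRSR   [R → p q R]
pqcpqRSR => pqcpqSSR   [R → S]
pqcpqSSR => pqcpqpAASR   [S → p A A]
pqcpqpAASR => pqcpqpqcASR   [A → q c]
pqcpqpqcASR => pqcpqpqcqcSR   [A → q c]
pqcpqpqcqcSR => pqcpqpqcqccqR   [S → c q]
pqcpqpqcqccqR => pqcpqpqcqccqcc   [R → c c]

S=>pAA=>pqcA=>pqcRSR=>pqcpqRSR=>pqcpqSSR=>pqcpqpAASR=>pqcpqpqcASR=>pqcpqpqcqcSR=>pqcpqpqcqccqR=>pqcpqpqcqccqcc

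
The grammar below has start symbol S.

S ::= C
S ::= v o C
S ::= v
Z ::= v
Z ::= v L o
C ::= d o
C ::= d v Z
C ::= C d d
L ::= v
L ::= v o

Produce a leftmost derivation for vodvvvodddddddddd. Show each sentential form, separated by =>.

S => voC => voCdd => voCdddd => voCdddddd => voCdddddddd => voCdddddddddd => vodvZdddddddddd => vodvvLodddddddddd => vodvvvodddddddddd

S => voC   [S ::= v o C]
voC => voCdd   [C ::= C d d]
voCdd => voCdddd   [C ::= C d d]
voCdddd => voCdddddd   [C ::= C d d]
voCdddddd => voCdddddddd   [C ::= C d d]
voCdddddddd => voCdddddddddd   [C ::= C d d]
voCdddddddddd => vodvZdddddddddd   [C ::= d v Z]
vodvZdddddddddd => vodvvLodddddddddd   [Z ::= v L o]
vodvvLodddddddddd => vodvvvodddddddddd   [L ::= v]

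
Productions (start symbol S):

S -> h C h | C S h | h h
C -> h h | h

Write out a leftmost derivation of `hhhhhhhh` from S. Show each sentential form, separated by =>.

S => CSh   [S -> C S h]
CSh => hSh   [C -> h]
hSh => hCShh   [S -> C S h]
hCShh => hhShh   [C -> h]
hhShh => hhhChhh   [S -> h C h]
hhhChhh => hhhhhhhh   [C -> h h]

S => CSh => hSh => hCShh => hhShh => hhhChhh => hhhhhhhh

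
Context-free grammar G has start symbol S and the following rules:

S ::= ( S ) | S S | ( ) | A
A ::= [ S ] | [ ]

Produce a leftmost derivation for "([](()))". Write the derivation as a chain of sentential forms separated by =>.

S => (S) => (SS) => (AS) => ([]S) => ([](S)) => ([](()))

S => (S)   [S ::= ( S )]
(S) => (SS)   [S ::= S S]
(SS) => (AS)   [S ::= A]
(AS) => ([]S)   [A ::= [ ]]
([]S) => ([](S))   [S ::= ( S )]
([](S)) => ([](()))   [S ::= ( )]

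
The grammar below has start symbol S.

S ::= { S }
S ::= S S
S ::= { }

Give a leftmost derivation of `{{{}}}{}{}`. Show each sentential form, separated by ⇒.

S ⇒ SS   [S ::= S S]
SS ⇒ {S}S   [S ::= { S }]
{S}S ⇒ {{S}}S   [S ::= { S }]
{{S}}S ⇒ {{{}}}S   [S ::= { }]
{{{}}}S ⇒ {{{}}}SS   [S ::= S S]
{{{}}}SS ⇒ {{{}}}{}S   [S ::= { }]
{{{}}}{}S ⇒ {{{}}}{}{}   [S ::= { }]

S⇒SS⇒{S}S⇒{{S}}S⇒{{{}}}S⇒{{{}}}SS⇒{{{}}}{}S⇒{{{}}}{}{}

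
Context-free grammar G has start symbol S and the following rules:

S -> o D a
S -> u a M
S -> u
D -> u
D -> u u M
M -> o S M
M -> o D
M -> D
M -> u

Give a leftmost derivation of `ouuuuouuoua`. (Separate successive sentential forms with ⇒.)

S ⇒ oDa ⇒ ouuMa ⇒ ouuDa ⇒ ouuuuMa ⇒ ouuuuoDa ⇒ ouuuuouuMa ⇒ ouuuuouuoDa ⇒ ouuuuouuoua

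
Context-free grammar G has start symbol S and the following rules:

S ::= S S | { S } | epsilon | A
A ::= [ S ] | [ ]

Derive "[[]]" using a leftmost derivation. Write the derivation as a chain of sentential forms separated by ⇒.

S ⇒ A   [S ::= A]
A ⇒ [S]   [A ::= [ S ]]
[S] ⇒ [A]   [S ::= A]
[A] ⇒ [[S]]   [A ::= [ S ]]
[[S]] ⇒ [[]]   [S ::= epsilon]

S ⇒ A ⇒ [S] ⇒ [A] ⇒ [[S]] ⇒ [[]]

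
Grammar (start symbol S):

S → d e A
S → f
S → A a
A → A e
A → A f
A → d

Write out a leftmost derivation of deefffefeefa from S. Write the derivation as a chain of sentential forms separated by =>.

S => Aa   [S → A a]
Aa => Afa   [A → A f]
Afa => Aefa   [A → A e]
Aefa => Aeefa   [A → A e]
Aeefa => Afeefa   [A → A f]
Afeefa => Aefeefa   [A → A e]
Aefeefa => Afefeefa   [A → A f]
Afefeefa => Affefeefa   [A → A f]
Affefeefa => Afffefeefa   [A → A f]
Afffefeefa => Aefffefeefa   [A → A e]
Aefffefeefa => Aeefffefeefa   [A → A e]
Aeefffefeefa => deefffefeefa   [A → d]

S => Aa => Afa => Aefa => Aeefa => Afeefa => Aefeefa => Afefeefa => Affefeefa => Afffefeefa => Aefffefeefa => Aeefffefeefa => deefffefeefa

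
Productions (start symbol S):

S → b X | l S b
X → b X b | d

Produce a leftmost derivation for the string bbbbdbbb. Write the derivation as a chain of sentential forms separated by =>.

S => bX   [S → b X]
bX => bbXb   [X → b X b]
bbXb => bbbXbb   [X → b X b]
bbbXbb => bbbbXbbb   [X → b X b]
bbbbXbbb => bbbbdbbb   [X → d]

S=>bX=>bbXb=>bbbXbb=>bbbbXbbb=>bbbbdbbb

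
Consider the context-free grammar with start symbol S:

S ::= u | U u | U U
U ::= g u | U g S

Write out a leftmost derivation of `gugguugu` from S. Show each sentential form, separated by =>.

S => UU => UgSU => gugSU => gugUuU => gugguuU => gugguugu

S => UU   [S ::= U U]
UU => UgSU   [U ::= U g S]
UgSU => gugSU   [U ::= g u]
gugSU => gugUuU   [S ::= U u]
gugUuU => gugguuU   [U ::= g u]
gugguuU => gugguugu   [U ::= g u]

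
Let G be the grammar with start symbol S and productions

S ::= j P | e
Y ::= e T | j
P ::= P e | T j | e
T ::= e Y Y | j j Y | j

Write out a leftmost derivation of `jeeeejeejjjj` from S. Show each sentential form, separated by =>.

S=>jP=>jTj=>jeYYj=>jeeTYj=>jeeeYYYj=>jeeeeTYYj=>jeeeejYYj=>jeeeejeTYj=>jeeeejeeYYYj=>jeeeejeejYYj=>jeeeejeejjYj=>jeeeejeejjjj

S => jP   [S ::= j P]
jP => jTj   [P ::= T j]
jTj => jeYYj   [T ::= e Y Y]
jeYYj => jeeTYj   [Y ::= e T]
jeeTYj => jeeeYYYj   [T ::= e Y Y]
jeeeYYYj => jeeeeTYYj   [Y ::= e T]
jeeeeTYYj => jeeeejYYj   [T ::= j]
jeeeejYYj => jeeeejeTYj   [Y ::= e T]
jeeeejeTYj => jeeeejeeYYYj   [T ::= e Y Y]
jeeeejeeYYYj => jeeeejeejYYj   [Y ::= j]
jeeeejeejYYj => jeeeejeejjYj   [Y ::= j]
jeeeejeejjYj => jeeeejeejjjj   [Y ::= j]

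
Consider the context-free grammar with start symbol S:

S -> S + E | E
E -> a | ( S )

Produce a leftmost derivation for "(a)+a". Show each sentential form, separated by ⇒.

S ⇒ S+E   [S -> S + E]
S+E ⇒ E+E   [S -> E]
E+E ⇒ (S)+E   [E -> ( S )]
(S)+E ⇒ (E)+E   [S -> E]
(E)+E ⇒ (a)+E   [E -> a]
(a)+E ⇒ (a)+a   [E -> a]

S⇒S+E⇒E+E⇒(S)+E⇒(E)+E⇒(a)+E⇒(a)+a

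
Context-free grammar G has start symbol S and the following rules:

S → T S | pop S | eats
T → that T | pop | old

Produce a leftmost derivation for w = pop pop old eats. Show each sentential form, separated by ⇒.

S ⇒ pop S ⇒ pop T S ⇒ pop pop S ⇒ pop pop T S ⇒ pop pop old S ⇒ pop pop old eats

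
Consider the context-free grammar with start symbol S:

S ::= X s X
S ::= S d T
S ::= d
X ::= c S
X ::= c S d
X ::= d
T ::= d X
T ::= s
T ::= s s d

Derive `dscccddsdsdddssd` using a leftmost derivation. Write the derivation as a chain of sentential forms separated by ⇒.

S⇒SdT⇒XsXdT⇒dsXdT⇒dscSddT⇒dscXsXddT⇒dsccSsXddT⇒dsccXsXsXddT⇒dscccSdsXsXddT⇒dscccddsXsXddT⇒dscccddsdsXddT⇒dscccddsdsdddT⇒dscccddsdsdddssd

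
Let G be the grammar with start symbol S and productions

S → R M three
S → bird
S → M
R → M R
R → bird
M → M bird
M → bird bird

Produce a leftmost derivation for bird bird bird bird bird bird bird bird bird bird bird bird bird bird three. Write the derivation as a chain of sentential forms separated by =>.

S => R M three => M R M three => M bird R M three => M bird bird R M three => M bird bird bird R M three => M bird bird bird bird R M three => bird bird bird bird bird bird R M three => bird bird bird bird bird bird M R M three => bird bird bird bird bird bird M bird R M three => bird bird bird bird bird bird bird bird bird R M three => bird bird bird bird bird bird bird bird bird M R M three => bird bird bird bird bird bird bird bird bird bird bird R M three => bird bird bird bird bird bird bird bird bird bird bird bird M three => bird bird bird bird bird bird bird bird bird bird bird bird bird bird three

S => R M three   [S → R M three]
R M three => M R M three   [R → M R]
M R M three => M bird R M three   [M → M bird]
M bird R M three => M bird bird R M three   [M → M bird]
M bird bird R M three => M bird bird bird R M three   [M → M bird]
M bird bird bird R M three => M bird bird bird bird R M three   [M → M bird]
M bird bird bird bird R M three => bird bird bird bird bird bird R M three   [M → bird bird]
bird bird bird bird bird bird R M three => bird bird bird bird bird bird M R M three   [R → M R]
bird bird bird bird bird bird M R M three => bird bird bird bird bird bird M bird R M three   [M → M bird]
bird bird bird bird bird bird M bird R M three => bird bird bird bird bird bird bird bird bird R M three   [M → bird bird]
bird bird bird bird bird bird bird bird bird R M three => bird bird bird bird bird bird bird bird bird M R M three   [R → M R]
bird bird bird bird bird bird bird bird bird M R M three => bird bird bird bird bird bird bird bird bird bird bird R M three   [M → bird bird]
bird bird bird bird bird bird bird bird bird bird bird R M three => bird bird bird bird bird bird bird bird bird bird bird bird M three   [R → bird]
bird bird bird bird bird bird bird bird bird bird bird bird M three => bird bird bird bird bird bird bird bird bird bird bird bird bird bird three   [M → bird bird]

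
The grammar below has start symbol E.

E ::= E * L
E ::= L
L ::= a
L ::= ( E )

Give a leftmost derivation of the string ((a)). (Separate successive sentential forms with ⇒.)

E ⇒ L   [E ::= L]
L ⇒ (E)   [L ::= ( E )]
(E) ⇒ (L)   [E ::= L]
(L) ⇒ ((E))   [L ::= ( E )]
((E)) ⇒ ((L))   [E ::= L]
((L)) ⇒ ((a))   [L ::= a]

E ⇒ L ⇒ (E) ⇒ (L) ⇒ ((E)) ⇒ ((L)) ⇒ ((a))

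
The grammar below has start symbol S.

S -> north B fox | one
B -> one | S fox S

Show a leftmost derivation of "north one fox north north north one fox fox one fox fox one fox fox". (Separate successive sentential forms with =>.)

S => north B fox => north S fox S fox => north one fox S fox => north one fox north B fox fox => north one fox north S fox S fox fox => north one fox north north B fox fox S fox fox => north one fox north north S fox S fox fox S fox fox => north one fox north north north B fox fox S fox fox S fox fox => north one fox north north north one fox fox S fox fox S fox fox => north one fox north north north one fox fox one fox fox S fox fox => north one fox north north north one fox fox one fox fox one fox fox

S => north B fox   [S -> north B fox]
north B fox => north S fox S fox   [B -> S fox S]
north S fox S fox => north one fox S fox   [S -> one]
north one fox S fox => north one fox north B fox fox   [S -> north B fox]
north one fox north B fox fox => north one fox north S fox S fox fox   [B -> S fox S]
north one fox north S fox S fox fox => north one fox north north B fox fox S fox fox   [S -> north B fox]
north one fox north north B fox fox S fox fox => north one fox north north S fox S fox fox S fox fox   [B -> S fox S]
north one fox north north S fox S fox fox S fox fox => north one fox north north north B fox fox S fox fox S fox fox   [S -> north B fox]
north one fox north north north B fox fox S fox fox S fox fox => north one fox north north north one fox fox S fox fox S fox fox   [B -> one]
north one fox north north north one fox fox S fox fox S fox fox => north one fox north north north one fox fox one fox fox S fox fox   [S -> one]
north one fox north north north one fox fox one fox fox S fox fox => north one fox north north north one fox fox one fox fox one fox fox   [S -> one]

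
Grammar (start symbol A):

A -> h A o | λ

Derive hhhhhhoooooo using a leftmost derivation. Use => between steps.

A=>hAo=>hhAoo=>hhhAooo=>hhhhAoooo=>hhhhhAooooo=>hhhhhhAoooooo=>hhhhhhoooooo

A => hAo   [A -> h A o]
hAo => hhAoo   [A -> h A o]
hhAoo => hhhAooo   [A -> h A o]
hhhAooo => hhhhAoooo   [A -> h A o]
hhhhAoooo => hhhhhAooooo   [A -> h A o]
hhhhhAooooo => hhhhhhAoooooo   [A -> h A o]
hhhhhhAoooooo => hhhhhhoooooo   [A -> λ]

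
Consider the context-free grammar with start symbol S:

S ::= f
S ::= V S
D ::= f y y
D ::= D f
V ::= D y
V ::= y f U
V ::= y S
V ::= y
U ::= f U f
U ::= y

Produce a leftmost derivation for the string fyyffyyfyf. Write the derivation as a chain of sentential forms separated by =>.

S=>VS=>DyS=>DfyS=>DffyS=>fyyffyS=>fyyffyVS=>fyyffyyfUS=>fyyffyyfyS=>fyyffyyfyf

S => VS   [S ::= V S]
VS => DyS   [V ::= D y]
DyS => DfyS   [D ::= D f]
DfyS => DffyS   [D ::= D f]
DffyS => fyyffyS   [D ::= f y y]
fyyffyS => fyyffyVS   [S ::= V S]
fyyffyVS => fyyffyyfUS   [V ::= y f U]
fyyffyyfUS => fyyffyyfyS   [U ::= y]
fyyffyyfyS => fyyffyyfyf   [S ::= f]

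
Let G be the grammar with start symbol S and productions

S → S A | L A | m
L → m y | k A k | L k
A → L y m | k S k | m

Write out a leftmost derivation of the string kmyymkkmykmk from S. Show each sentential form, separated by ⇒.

S ⇒ LA ⇒ kAkA ⇒ kLymkA ⇒ kmyymkA ⇒ kmyymkkSk ⇒ kmyymkkLAk ⇒ kmyymkkLkAk ⇒ kmyymkkmykAk ⇒ kmyymkkmykmk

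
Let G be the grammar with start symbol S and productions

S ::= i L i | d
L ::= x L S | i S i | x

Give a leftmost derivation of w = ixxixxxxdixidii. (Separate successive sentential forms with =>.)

S => iLi   [S ::= i L i]
iLi => ixLSi   [L ::= x L S]
ixLSi => ixxSi   [L ::= x]
ixxSi => ixxiLii   [S ::= i L i]
ixxiLii => ixxixLSii   [L ::= x L S]
ixxixLSii => ixxixxLSSii   [L ::= x L S]
ixxixxLSSii => ixxixxxLSSSii   [L ::= x L S]
ixxixxxLSSSii => ixxixxxxSSSii   [L ::= x]
ixxixxxxSSSii => ixxixxxxdSSii   [S ::= d]
ixxixxxxdSSii => ixxixxxxdiLiSii   [S ::= i L i]
ixxixxxxdiLiSii => ixxixxxxdixiSii   [L ::= x]
ixxixxxxdixiSii => ixxixxxxdixidii   [S ::= d]

S => iLi => ixLSi => ixxSi => ixxiLii => ixxixLSii => ixxixxLSSii => ixxixxxLSSSii => ixxixxxxSSSii => ixxixxxxdSSii => ixxixxxxdiLiSii => ixxixxxxdixiSii => ixxixxxxdixidii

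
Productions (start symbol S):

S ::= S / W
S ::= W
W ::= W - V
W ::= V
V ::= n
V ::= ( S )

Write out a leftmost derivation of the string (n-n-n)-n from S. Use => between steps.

S => W   [S ::= W]
W => W-V   [W ::= W - V]
W-V => V-V   [W ::= V]
V-V => (S)-V   [V ::= ( S )]
(S)-V => (W)-V   [S ::= W]
(W)-V => (W-V)-V   [W ::= W - V]
(W-V)-V => (W-V-V)-V   [W ::= W - V]
(W-V-V)-V => (V-V-V)-V   [W ::= V]
(V-V-V)-V => (n-V-V)-V   [V ::= n]
(n-V-V)-V => (n-n-V)-V   [V ::= n]
(n-n-V)-V => (n-n-n)-V   [V ::= n]
(n-n-n)-V => (n-n-n)-n   [V ::= n]

S => W => W-V => V-V => (S)-V => (W)-V => (W-V)-V => (W-V-V)-V => (V-V-V)-V => (n-V-V)-V => (n-n-V)-V => (n-n-n)-V => (n-n-n)-n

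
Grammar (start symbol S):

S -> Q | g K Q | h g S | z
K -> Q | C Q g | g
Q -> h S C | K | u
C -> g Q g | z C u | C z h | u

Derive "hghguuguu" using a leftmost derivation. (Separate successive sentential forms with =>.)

S => hgS => hgQ => hghSC => hghgKQC => hghgCQgQC => hghguQgQC => hghguugQC => hghguuguC => hghguuguu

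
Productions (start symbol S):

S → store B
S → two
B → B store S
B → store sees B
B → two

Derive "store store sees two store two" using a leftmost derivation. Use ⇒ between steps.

S ⇒ store B ⇒ store store sees B ⇒ store store sees B store S ⇒ store store sees two store S ⇒ store store sees two store two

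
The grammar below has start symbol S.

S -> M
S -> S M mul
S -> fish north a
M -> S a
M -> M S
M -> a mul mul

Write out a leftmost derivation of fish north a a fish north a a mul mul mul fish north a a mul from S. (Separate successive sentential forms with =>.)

S => S M mul => S M mul M mul => M M mul M mul => M S M mul M mul => S a S M mul M mul => fish north a a S M mul M mul => fish north a a fish north a M mul M mul => fish north a a fish north a a mul mul mul M mul => fish north a a fish north a a mul mul mul S a mul => fish north a a fish north a a mul mul mul fish north a a mul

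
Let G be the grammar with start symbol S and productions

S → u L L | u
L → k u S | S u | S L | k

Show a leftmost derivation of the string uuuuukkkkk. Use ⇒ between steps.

S⇒uLL⇒uSLL⇒uuLLLL⇒uuSLLLL⇒uuuLLLLLL⇒uuuSuLLLLL⇒uuuuuLLLLL⇒uuuuukLLLL⇒uuuuukkLLL⇒uuuuukkkLL⇒uuuuukkkkL⇒uuuuukkkkk

S ⇒ uLL   [S → u L L]
uLL ⇒ uSLL   [L → S L]
uSLL ⇒ uuLLLL   [S → u L L]
uuLLLL ⇒ uuSLLLL   [L → S L]
uuSLLLL ⇒ uuuLLLLLL   [S → u L L]
uuuLLLLLL ⇒ uuuSuLLLLL   [L → S u]
uuuSuLLLLL ⇒ uuuuuLLLLL   [S → u]
uuuuuLLLLL ⇒ uuuuukLLLL   [L → k]
uuuuukLLLL ⇒ uuuuukkLLL   [L → k]
uuuuukkLLL ⇒ uuuuukkkLL   [L → k]
uuuuukkkLL ⇒ uuuuukkkkL   [L → k]
uuuuukkkkL ⇒ uuuuukkkkk   [L → k]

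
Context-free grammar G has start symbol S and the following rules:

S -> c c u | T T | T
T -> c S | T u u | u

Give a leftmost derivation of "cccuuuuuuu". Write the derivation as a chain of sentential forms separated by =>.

S => T => cS => cTT => ccST => ccTT => cccST => cccTTT => cccTuuTT => cccuuuTT => cccuuuTuuT => cccuuuuuuT => cccuuuuuuu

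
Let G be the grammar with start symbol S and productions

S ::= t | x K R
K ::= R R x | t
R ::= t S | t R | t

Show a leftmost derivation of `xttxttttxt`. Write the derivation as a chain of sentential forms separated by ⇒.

S ⇒ xKR ⇒ xtR ⇒ xttS ⇒ xttxKR ⇒ xttxRRxR ⇒ xttxtRRxR ⇒ xttxttSRxR ⇒ xttxtttRxR ⇒ xttxttttxR ⇒ xttxttttxt

S ⇒ xKR   [S ::= x K R]
xKR ⇒ xtR   [K ::= t]
xtR ⇒ xttS   [R ::= t S]
xttS ⇒ xttxKR   [S ::= x K R]
xttxKR ⇒ xttxRRxR   [K ::= R R x]
xttxRRxR ⇒ xttxtRRxR   [R ::= t R]
xttxtRRxR ⇒ xttxttSRxR   [R ::= t S]
xttxttSRxR ⇒ xttxtttRxR   [S ::= t]
xttxtttRxR ⇒ xttxttttxR   [R ::= t]
xttxttttxR ⇒ xttxttttxt   [R ::= t]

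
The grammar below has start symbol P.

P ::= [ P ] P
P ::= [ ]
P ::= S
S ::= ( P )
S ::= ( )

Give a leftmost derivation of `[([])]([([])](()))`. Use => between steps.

P => [P]P   [P ::= [ P ] P]
[P]P => [S]P   [P ::= S]
[S]P => [(P)]P   [S ::= ( P )]
[(P)]P => [([])]P   [P ::= [ ]]
[([])]P => [([])]S   [P ::= S]
[([])]S => [([])](P)   [S ::= ( P )]
[([])](P) => [([])]([P]P)   [P ::= [ P ] P]
[([])]([P]P) => [([])]([S]P)   [P ::= S]
[([])]([S]P) => [([])]([(P)]P)   [S ::= ( P )]
[([])]([(P)]P) => [([])]([([])]P)   [P ::= [ ]]
[([])]([([])]P) => [([])]([([])]S)   [P ::= S]
[([])]([([])]S) => [([])]([([])](P))   [S ::= ( P )]
[([])]([([])](P)) => [([])]([([])](S))   [P ::= S]
[([])]([([])](S)) => [([])]([([])](()))   [S ::= ( )]

P => [P]P => [S]P => [(P)]P => [([])]P => [([])]S => [([])](P) => [([])]([P]P) => [([])]([S]P) => [([])]([(P)]P) => [([])]([([])]P) => [([])]([([])]S) => [([])]([([])](P)) => [([])]([([])](S)) => [([])]([([])](()))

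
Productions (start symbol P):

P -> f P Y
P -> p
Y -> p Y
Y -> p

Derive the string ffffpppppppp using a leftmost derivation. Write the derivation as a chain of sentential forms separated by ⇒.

P⇒fPY⇒ffPYY⇒fffPYYY⇒ffffPYYYY⇒ffffpYYYY⇒ffffppYYYY⇒ffffpppYYYY⇒ffffppppYYY⇒ffffpppppYYY⇒ffffppppppYY⇒ffffpppppppY⇒ffffpppppppp

P ⇒ fPY   [P -> f P Y]
fPY ⇒ ffPYY   [P -> f P Y]
ffPYY ⇒ fffPYYY   [P -> f P Y]
fffPYYY ⇒ ffffPYYYY   [P -> f P Y]
ffffPYYYY ⇒ ffffpYYYY   [P -> p]
ffffpYYYY ⇒ ffffppYYYY   [Y -> p Y]
ffffppYYYY ⇒ ffffpppYYYY   [Y -> p Y]
ffffpppYYYY ⇒ ffffppppYYY   [Y -> p]
ffffppppYYY ⇒ ffffpppppYYY   [Y -> p Y]
ffffpppppYYY ⇒ ffffppppppYY   [Y -> p]
ffffppppppYY ⇒ ffffpppppppY   [Y -> p]
ffffpppppppY ⇒ ffffpppppppp   [Y -> p]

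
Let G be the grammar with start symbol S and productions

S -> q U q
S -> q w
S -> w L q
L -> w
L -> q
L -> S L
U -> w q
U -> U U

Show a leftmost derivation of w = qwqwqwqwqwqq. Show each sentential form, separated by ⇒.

S ⇒ qUq ⇒ qUUq ⇒ qUUUq ⇒ qUUUUq ⇒ qUUUUUq ⇒ qwqUUUUq ⇒ qwqwqUUUq ⇒ qwqwqwqUUq ⇒ qwqwqwqwqUq ⇒ qwqwqwqwqwqq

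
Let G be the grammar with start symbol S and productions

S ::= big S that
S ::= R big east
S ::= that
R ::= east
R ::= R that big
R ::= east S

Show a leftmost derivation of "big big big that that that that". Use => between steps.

S => big S that => big big S that that => big big big S that that that => big big big that that that that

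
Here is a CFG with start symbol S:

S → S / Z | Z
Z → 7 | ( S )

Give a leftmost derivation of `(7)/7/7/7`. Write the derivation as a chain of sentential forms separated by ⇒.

S ⇒ S/Z ⇒ S/Z/Z ⇒ S/Z/Z/Z ⇒ Z/Z/Z/Z ⇒ (S)/Z/Z/Z ⇒ (Z)/Z/Z/Z ⇒ (7)/Z/Z/Z ⇒ (7)/7/Z/Z ⇒ (7)/7/7/Z ⇒ (7)/7/7/7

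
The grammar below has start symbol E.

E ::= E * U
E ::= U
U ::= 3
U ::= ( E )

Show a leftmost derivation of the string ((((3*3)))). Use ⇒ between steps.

E ⇒ U   [E ::= U]
U ⇒ (E)   [U ::= ( E )]
(E) ⇒ (U)   [E ::= U]
(U) ⇒ ((E))   [U ::= ( E )]
((E)) ⇒ ((U))   [E ::= U]
((U)) ⇒ (((E)))   [U ::= ( E )]
(((E))) ⇒ (((U)))   [E ::= U]
(((U))) ⇒ ((((E))))   [U ::= ( E )]
((((E)))) ⇒ ((((E*U))))   [E ::= E * U]
((((E*U)))) ⇒ ((((U*U))))   [E ::= U]
((((U*U)))) ⇒ ((((3*U))))   [U ::= 3]
((((3*U)))) ⇒ ((((3*3))))   [U ::= 3]

E ⇒ U ⇒ (E) ⇒ (U) ⇒ ((E)) ⇒ ((U)) ⇒ (((E))) ⇒ (((U))) ⇒ ((((E)))) ⇒ ((((E*U)))) ⇒ ((((U*U)))) ⇒ ((((3*U)))) ⇒ ((((3*3))))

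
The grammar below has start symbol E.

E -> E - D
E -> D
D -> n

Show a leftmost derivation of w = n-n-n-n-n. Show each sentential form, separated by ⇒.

E⇒E-D⇒E-D-D⇒E-D-D-D⇒E-D-D-D-D⇒D-D-D-D-D⇒n-D-D-D-D⇒n-n-D-D-D⇒n-n-n-D-D⇒n-n-n-n-D⇒n-n-n-n-n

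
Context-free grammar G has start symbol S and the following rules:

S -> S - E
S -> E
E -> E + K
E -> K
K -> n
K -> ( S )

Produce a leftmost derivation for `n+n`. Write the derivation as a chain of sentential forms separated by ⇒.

S ⇒ E ⇒ E+K ⇒ K+K ⇒ n+K ⇒ n+n

S ⇒ E   [S -> E]
E ⇒ E+K   [E -> E + K]
E+K ⇒ K+K   [E -> K]
K+K ⇒ n+K   [K -> n]
n+K ⇒ n+n   [K -> n]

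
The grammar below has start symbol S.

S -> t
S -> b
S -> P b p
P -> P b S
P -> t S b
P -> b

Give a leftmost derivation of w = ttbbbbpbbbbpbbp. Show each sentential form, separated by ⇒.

S⇒Pbp⇒tSbbp⇒tPbpbbp⇒tPbSbpbbp⇒ttSbbSbpbbp⇒ttPbpbbSbpbbp⇒ttPbSbpbbSbpbbp⇒ttbbSbpbbSbpbbp⇒ttbbbbpbbSbpbbp⇒ttbbbbpbbbbpbbp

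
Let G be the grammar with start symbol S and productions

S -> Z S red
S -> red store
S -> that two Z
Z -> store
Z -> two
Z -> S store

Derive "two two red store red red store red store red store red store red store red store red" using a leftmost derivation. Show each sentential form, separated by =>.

S => Z S red => S store S red => Z S red store S red => S store S red store S red => Z S red store S red store S red => S store S red store S red store S red => Z S red store S red store S red store S red => two S red store S red store S red store S red => two Z S red red store S red store S red store S red => two two S red red store S red store S red store S red => two two red store red red store S red store S red store S red => two two red store red red store red store red store S red store S red => two two red store red red store red store red store red store red store S red => two two red store red red store red store red store red store red store red store red

S => Z S red   [S -> Z S red]
Z S red => S store S red   [Z -> S store]
S store S red => Z S red store S red   [S -> Z S red]
Z S red store S red => S store S red store S red   [Z -> S store]
S store S red store S red => Z S red store S red store S red   [S -> Z S red]
Z S red store S red store S red => S store S red store S red store S red   [Z -> S store]
S store S red store S red store S red => Z S red store S red store S red store S red   [S -> Z S red]
Z S red store S red store S red store S red => two S red store S red store S red store S red   [Z -> two]
two S red store S red store S red store S red => two Z S red red store S red store S red store S red   [S -> Z S red]
two Z S red red store S red store S red store S red => two two S red red store S red store S red store S red   [Z -> two]
two two S red red store S red store S red store S red => two two red store red red store S red store S red store S red   [S -> red store]
two two red store red red store S red store S red store S red => two two red store red red store red store red store S red store S red   [S -> red store]
two two red store red red store red store red store S red store S red => two two red store red red store red store red store red store red store S red   [S -> red store]
two two red store red red store red store red store red store red store S red => two two red store red red store red store red store red store red store red store red   [S -> red store]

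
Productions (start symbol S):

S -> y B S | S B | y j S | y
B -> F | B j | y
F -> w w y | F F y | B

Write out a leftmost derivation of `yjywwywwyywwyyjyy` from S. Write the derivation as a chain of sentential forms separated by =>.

S => yjS => yjSB => yjyBSB => yjyBjSB => yjyFjSB => yjyFFyjSB => yjyFFyFyjSB => yjywwyFyFyjSB => yjywwywwyyFyjSB => yjywwywwyywwyyjSB => yjywwywwyywwyyjyB => yjywwywwyywwyyjyy

S => yjS   [S -> y j S]
yjS => yjSB   [S -> S B]
yjSB => yjyBSB   [S -> y B S]
yjyBSB => yjyBjSB   [B -> B j]
yjyBjSB => yjyFjSB   [B -> F]
yjyFjSB => yjyFFyjSB   [F -> F F y]
yjyFFyjSB => yjyFFyFyjSB   [F -> F F y]
yjyFFyFyjSB => yjywwyFyFyjSB   [F -> w w y]
yjywwyFyFyjSB => yjywwywwyyFyjSB   [F -> w w y]
yjywwywwyyFyjSB => yjywwywwyywwyyjSB   [F -> w w y]
yjywwywwyywwyyjSB => yjywwywwyywwyyjyB   [S -> y]
yjywwywwyywwyyjyB => yjywwywwyywwyyjyy   [B -> y]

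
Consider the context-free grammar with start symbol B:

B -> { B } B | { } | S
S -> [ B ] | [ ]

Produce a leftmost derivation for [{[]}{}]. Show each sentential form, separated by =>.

B=>S=>[B]=>[{B}B]=>[{S}B]=>[{[]}B]=>[{[]}{}]

B => S   [B -> S]
S => [B]   [S -> [ B ]]
[B] => [{B}B]   [B -> { B } B]
[{B}B] => [{S}B]   [B -> S]
[{S}B] => [{[]}B]   [S -> [ ]]
[{[]}B] => [{[]}{}]   [B -> { }]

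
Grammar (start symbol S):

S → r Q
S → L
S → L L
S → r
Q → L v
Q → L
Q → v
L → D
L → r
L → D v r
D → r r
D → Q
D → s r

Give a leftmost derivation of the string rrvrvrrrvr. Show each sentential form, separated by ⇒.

S ⇒ LL ⇒ DvrL ⇒ QvrL ⇒ LvrL ⇒ DvrvrL ⇒ rrvrvrL ⇒ rrvrvrDvr ⇒ rrvrvrrrvr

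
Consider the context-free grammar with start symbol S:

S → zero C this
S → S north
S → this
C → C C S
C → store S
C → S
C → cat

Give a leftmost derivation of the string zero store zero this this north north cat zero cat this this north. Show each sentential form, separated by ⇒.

S ⇒ S north ⇒ zero C this north ⇒ zero C C S this north ⇒ zero store S C S this north ⇒ zero store S north C S this north ⇒ zero store S north north C S this north ⇒ zero store zero C this north north C S this north ⇒ zero store zero S this north north C S this north ⇒ zero store zero this this north north C S this north ⇒ zero store zero this this north north cat S this north ⇒ zero store zero this this north north cat zero C this this north ⇒ zero store zero this this north north cat zero cat this this north

S ⇒ S north   [S → S north]
S north ⇒ zero C this north   [S → zero C this]
zero C this north ⇒ zero C C S this north   [C → C C S]
zero C C S this north ⇒ zero store S C S this north   [C → store S]
zero store S C S this north ⇒ zero store S north C S this north   [S → S north]
zero store S north C S this north ⇒ zero store S north north C S this north   [S → S north]
zero store S north north C S this north ⇒ zero store zero C this north north C S this north   [S → zero C this]
zero store zero C this north north C S this north ⇒ zero store zero S this north north C S this north   [C → S]
zero store zero S this north north C S this north ⇒ zero store zero this this north north C S this north   [S → this]
zero store zero this this north north C S this north ⇒ zero store zero this this north north cat S this north   [C → cat]
zero store zero this this north north cat S this north ⇒ zero store zero this this north north cat zero C this this north   [S → zero C this]
zero store zero this this north north cat zero C this this north ⇒ zero store zero this this north north cat zero cat this this north   [C → cat]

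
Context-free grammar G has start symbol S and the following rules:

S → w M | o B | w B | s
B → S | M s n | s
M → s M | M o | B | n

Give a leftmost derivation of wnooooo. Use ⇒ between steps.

S ⇒ wM   [S → w M]
wM ⇒ wMo   [M → M o]
wMo ⇒ wMoo   [M → M o]
wMoo ⇒ wMooo   [M → M o]
wMooo ⇒ wMoooo   [M → M o]
wMoooo ⇒ wMooooo   [M → M o]
wMooooo ⇒ wnooooo   [M → n]

S ⇒ wM ⇒ wMo ⇒ wMoo ⇒ wMooo ⇒ wMoooo ⇒ wMooooo ⇒ wnooooo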